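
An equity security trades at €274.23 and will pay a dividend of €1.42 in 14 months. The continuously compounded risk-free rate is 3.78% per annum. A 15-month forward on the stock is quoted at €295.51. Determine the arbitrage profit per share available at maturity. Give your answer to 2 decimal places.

€9.44 per share

PV(dividends) I = 1.42·e^(−0.0378·14/12) = 1.3587
Fair forward F* = (S − I)·e^(rT) = (274.23 − 1.3587)·e^0.047250 = 272.8713 × 1.048384 = 286.0739
Market €295.51 > fair 286.0739: forward overpriced → cash-and-carry (borrow at r, buy the stock and collect the dividends, short the forward).
Profit at T = |F_mkt − F*| = |295.51 − 286.0739| = €9.44 per share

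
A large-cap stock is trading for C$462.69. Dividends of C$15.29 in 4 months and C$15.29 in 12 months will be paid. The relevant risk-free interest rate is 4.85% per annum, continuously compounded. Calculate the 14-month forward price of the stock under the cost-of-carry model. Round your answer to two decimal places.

C$458.29

PV(dividends) I = 15.29·e^(−0.0485·4/12) + 15.29·e^(−0.0485·12/12)
I = 15.0448 + 14.5661 = 29.6109
F = (S − I)·e^(rT) = (462.69 − 29.6109) · e^(0.0485·14/12)
= 433.0791 · e^0.056583 = 433.0791 × 1.058214 = C$458.29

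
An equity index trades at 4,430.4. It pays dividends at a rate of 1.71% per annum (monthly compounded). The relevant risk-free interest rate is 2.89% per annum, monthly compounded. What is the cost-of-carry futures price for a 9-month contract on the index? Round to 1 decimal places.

F = S · (1+r/12)^(12T) / (1+q/12)^(12T)
= 4430.4 × 1.021885 / 1.012898 = 4430.4 × 1.008873
F = 4,469.7

4,469.7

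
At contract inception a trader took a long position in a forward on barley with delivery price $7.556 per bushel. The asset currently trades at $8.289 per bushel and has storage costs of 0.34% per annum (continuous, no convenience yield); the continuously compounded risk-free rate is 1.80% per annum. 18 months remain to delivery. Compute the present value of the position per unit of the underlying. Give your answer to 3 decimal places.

$0.977 per bushel

Current fair forward for the remaining 18 months: F = S·e^((r + u)·T), (r + u) = 0.0180 + 0.0034 = 0.0214
F = 8.289 · e^(0.0214 × 18/12) = 8.289 × 1.032621 = 8.5594
Value of long forward = (F − K)·e^(−rT) = (8.5594 − 7.556) · e^(−0.0180·18/12)
= 1.0034 × 0.973361 = 0.977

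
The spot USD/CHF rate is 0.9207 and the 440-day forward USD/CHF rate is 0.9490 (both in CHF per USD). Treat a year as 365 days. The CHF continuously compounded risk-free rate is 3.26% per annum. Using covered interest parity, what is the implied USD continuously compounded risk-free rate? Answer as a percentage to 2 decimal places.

0.75%

F = S·e^((r_CHF − r_USD)T) ⇒ r_USD = r_CHF − ln(F/S)/T
ln(0.9490/0.9207) = 0.030275; /(440/365) = 0.025114
r_USD = 0.0326 − 0.025114 = 0.007486
r_USD = 0.75%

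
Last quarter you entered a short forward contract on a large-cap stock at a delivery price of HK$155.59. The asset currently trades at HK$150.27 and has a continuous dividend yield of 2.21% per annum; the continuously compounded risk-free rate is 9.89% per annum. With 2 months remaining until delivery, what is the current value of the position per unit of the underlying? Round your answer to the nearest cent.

Current fair forward for the remaining 2 months: F = S·e^((r − q)·T), (r − q) = 0.0989 − 0.0221 = 0.0768
F = 150.27 · e^(0.0768 × 2/12) = 150.27 × 1.012882 = 152.2058
Value of long forward = (F − K)·e^(−rT) = (152.2058 − 155.59) · e^(−0.0989·2/12)
= -3.3842 × 0.983652 = -3.33
Short position value = −(long value) = HK$3.33

HK$3.33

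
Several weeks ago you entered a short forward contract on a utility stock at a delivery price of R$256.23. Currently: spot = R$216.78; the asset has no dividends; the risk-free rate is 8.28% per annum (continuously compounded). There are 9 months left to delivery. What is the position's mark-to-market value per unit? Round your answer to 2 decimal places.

Current fair forward for the remaining 9 months: F = S·e^(r·T), r = 0.0828
F = 216.78 · e^(0.0828 × 9/12) = 216.78 × 1.064069 = 230.6689
Value of long forward = (F − K)·e^(−rT) = (230.6689 − 256.23) · e^(−0.0828·9/12)
= -25.5611 × 0.939789 = -24.02
Short position value = −(long value) = R$24.02

R$24.02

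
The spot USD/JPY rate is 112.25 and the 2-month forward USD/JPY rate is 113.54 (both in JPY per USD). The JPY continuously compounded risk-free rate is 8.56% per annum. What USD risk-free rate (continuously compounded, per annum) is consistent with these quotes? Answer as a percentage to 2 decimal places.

1.70%

F = S·e^((r_JPY − r_USD)T) ⇒ r_USD = r_JPY − ln(F/S)/T
ln(113.54/112.25) = 0.011427; /(2/12) = 0.068562
r_USD = 0.0856 − 0.068562 = 0.017038
r_USD = 1.70%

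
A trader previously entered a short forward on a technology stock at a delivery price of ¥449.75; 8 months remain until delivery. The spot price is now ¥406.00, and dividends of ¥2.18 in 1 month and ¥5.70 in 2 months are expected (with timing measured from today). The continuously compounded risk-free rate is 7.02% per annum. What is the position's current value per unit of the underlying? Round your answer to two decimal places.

PV(remaining dividends) I = 2.18·e^(−0.0702·1/12) + 5.70·e^(−0.0702·2/12) = 7.8010
Current forward F = (S − I)·e^(rT) = (406.00 − 7.8010)·e^(0.0702·8/12) = 398.1990 × 1.047912 = 417.2775
Value (long) = (F − K)·e^(−rT) = (417.2775 − 449.75) × 0.954278 = -30.9878
Short position value = −(long value) = ¥30.99

¥30.99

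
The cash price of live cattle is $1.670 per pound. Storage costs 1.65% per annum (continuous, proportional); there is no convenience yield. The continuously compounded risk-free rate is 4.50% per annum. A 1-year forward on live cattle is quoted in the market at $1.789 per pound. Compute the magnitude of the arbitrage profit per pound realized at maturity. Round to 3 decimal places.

Fair forward: F* = S·e^(carry·T), with carry = (r + u) = 0.0450 + 0.0165 = 0.0615
F* = 1.670 · e^(0.0615 × 1) = 1.670 · e^0.061500 = 1.670 × 1.063430 = $1.7759
Market $1.789 > fair $1.7759: forward overpriced → cash-and-carry (buy spot, short the forward).
At maturity, profit = |F_mkt − F*| = |1.789 − 1.7759| = $0.013 per pound

$0.013 per pound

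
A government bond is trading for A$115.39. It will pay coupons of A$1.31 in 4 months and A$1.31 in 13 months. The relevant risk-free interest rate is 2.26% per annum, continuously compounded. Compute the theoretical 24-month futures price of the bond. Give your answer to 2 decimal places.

A$118.03

PV(coupons) I = 1.31·e^(−0.0226·4/12) + 1.31·e^(−0.0226·13/12)
I = 1.3002 + 1.2783 = 2.5785
F = (S − I)·e^(rT) = (115.39 − 2.5785) · e^(0.0226·24/12)
= 112.8115 · e^0.045200 = 112.8115 × 1.046237 = A$118.03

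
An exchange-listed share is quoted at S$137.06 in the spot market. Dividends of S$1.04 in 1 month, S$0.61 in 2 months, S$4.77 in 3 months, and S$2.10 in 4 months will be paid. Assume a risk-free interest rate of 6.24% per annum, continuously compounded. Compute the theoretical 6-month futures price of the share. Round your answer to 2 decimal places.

S$132.75

PV(dividends) I = 1.04·e^(−0.0624·1/12) + 0.61·e^(−0.0624·2/12) + 4.77·e^(−0.0624·3/12) + 2.10·e^(−0.0624·4/12)
I = 1.0346 + 0.6037 + 4.6962 + 2.0568 = 8.3913
F = (S − I)·e^(rT) = (137.06 − 8.3913) · e^(0.0624·6/12)
= 128.6687 · e^0.031200 = 128.6687 × 1.031692 = S$132.75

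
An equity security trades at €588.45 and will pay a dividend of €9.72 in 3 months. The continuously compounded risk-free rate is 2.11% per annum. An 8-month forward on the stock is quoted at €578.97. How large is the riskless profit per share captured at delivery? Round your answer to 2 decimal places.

PV(dividends) I = 9.72·e^(−0.0211·3/12) = 9.6689
Fair forward F* = (S − I)·e^(rT) = (588.45 − 9.6689)·e^0.014067 = 578.7811 × 1.014166 = 586.9801
Market €578.97 < fair 586.9801: forward underpriced → reverse cash-and-carry (short the stock, invest proceeds at r, pay the dividends, go long the forward).
Profit at T = |F_mkt − F*| = |578.97 − 586.9801| = €8.01 per share

€8.01 per share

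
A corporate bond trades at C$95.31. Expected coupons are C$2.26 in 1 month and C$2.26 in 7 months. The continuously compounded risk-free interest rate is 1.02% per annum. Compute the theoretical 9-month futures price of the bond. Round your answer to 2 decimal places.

PV(coupons) I = 2.26·e^(−0.0102·1/12) + 2.26·e^(−0.0102·7/12)
I = 2.2581 + 2.2466 = 4.5047
F = (S − I)·e^(rT) = (95.31 − 4.5047) · e^(0.0102·9/12)
= 90.8053 · e^0.007650 = 90.8053 × 1.007679 = C$91.50

C$91.50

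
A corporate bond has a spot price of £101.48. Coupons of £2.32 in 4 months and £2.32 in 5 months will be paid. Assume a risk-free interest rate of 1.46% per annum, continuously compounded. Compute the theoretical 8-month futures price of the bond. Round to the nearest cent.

£97.81

PV(coupons) I = 2.32·e^(−0.0146·4/12) + 2.32·e^(−0.0146·5/12)
I = 2.3087 + 2.3059 = 4.6146
F = (S − I)·e^(rT) = (101.48 − 4.6146) · e^(0.0146·8/12)
= 96.8654 · e^0.009733 = 96.8654 × 1.009781 = £97.81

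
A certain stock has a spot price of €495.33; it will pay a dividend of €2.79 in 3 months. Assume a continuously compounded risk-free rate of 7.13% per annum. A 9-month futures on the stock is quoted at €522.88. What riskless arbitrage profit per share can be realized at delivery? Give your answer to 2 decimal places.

€3.23 per share

PV(dividends) I = 2.79·e^(−0.0713·3/12) = 2.7407
Fair futures F* = (S − I)·e^(rT) = (495.33 − 2.7407)·e^0.053475 = 492.5893 × 1.054931 = 519.6477
Market €522.88 > fair 519.6477: forward overpriced → cash-and-carry (borrow at r, buy the stock and collect the dividends, short the forward).
Profit at T = |F_mkt − F*| = |522.88 − 519.6477| = €3.23 per share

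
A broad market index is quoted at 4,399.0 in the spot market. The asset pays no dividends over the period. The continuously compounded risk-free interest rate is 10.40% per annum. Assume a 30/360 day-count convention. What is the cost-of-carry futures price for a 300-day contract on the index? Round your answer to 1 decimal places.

4,797.3

F = S·e^(rT) = 4399.0 · e^(0.1040 × 300/360)
= 4399.0 · e^0.086667 = 4399.0 × 1.090533
F = 4,797.3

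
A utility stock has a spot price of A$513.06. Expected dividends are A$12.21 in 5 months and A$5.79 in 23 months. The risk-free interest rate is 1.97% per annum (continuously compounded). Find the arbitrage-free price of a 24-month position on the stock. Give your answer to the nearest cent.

A$515.28

PV(dividends) I = 12.21·e^(−0.0197·5/12) + 5.79·e^(−0.0197·23/12)
I = 12.1102 + 5.5755 = 17.6857
F = (S − I)·e^(rT) = (513.06 − 17.6857) · e^(0.0197·24/12)
= 495.3743 · e^0.039400 = 495.3743 × 1.040186 = A$515.28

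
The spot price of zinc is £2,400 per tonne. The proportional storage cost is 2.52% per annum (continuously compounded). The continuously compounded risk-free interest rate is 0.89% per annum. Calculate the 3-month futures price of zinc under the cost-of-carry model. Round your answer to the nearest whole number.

£2,421 per tonne

Net carry = r + u − y = 0.0089 + 0.0252 − 0.0000 = 0.0341
F = S·e^((r+u−y)T) = 2400 · e^(0.0341 × 3/12) = 2400 · e^0.008525
= 2400 × 1.008561 = £2,421 per tonne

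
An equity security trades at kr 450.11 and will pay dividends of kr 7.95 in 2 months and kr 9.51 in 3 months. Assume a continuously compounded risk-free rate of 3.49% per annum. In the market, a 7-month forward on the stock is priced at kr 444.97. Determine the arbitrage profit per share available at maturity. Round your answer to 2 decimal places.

kr 3.29 per share

PV(dividends) I = 7.95·e^(−0.0349·2/12) + 9.51·e^(−0.0349·3/12) = 17.3313
Fair forward F* = (S − I)·e^(rT) = (450.11 − 17.3313)·e^0.020358 = 432.7787 × 1.020567 = 441.6797
Market kr 444.97 > fair 441.6797: forward overpriced → cash-and-carry (borrow at r, buy the stock and collect the dividends, short the forward).
Profit at T = |F_mkt − F*| = |444.97 − 441.6797| = kr 3.29 per share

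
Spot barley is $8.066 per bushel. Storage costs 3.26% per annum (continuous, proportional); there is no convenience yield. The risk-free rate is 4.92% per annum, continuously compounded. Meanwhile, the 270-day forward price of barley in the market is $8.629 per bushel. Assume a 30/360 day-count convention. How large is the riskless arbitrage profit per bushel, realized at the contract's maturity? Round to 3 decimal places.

$0.053 per bushel

Fair forward: F* = S·e^(carry·T), with carry = (r + u) = 0.0492 + 0.0326 = 0.0818
F* = 8.066 · e^(0.0818 × 270/360) = 8.066 · e^0.061350 = 8.066 × 1.063271 = $8.5763
Market $8.629 > fair $8.5763: forward overpriced → cash-and-carry (buy spot, short the forward).
At maturity, profit = |F_mkt − F*| = |8.629 − 8.5763| = $0.053 per bushel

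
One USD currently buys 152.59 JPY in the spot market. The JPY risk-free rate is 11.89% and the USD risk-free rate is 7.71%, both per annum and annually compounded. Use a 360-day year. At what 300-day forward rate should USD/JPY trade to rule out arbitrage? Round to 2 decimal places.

157.51

By covered interest parity, F = S · (1+r_JPY)^T / (1+r_USD)^T
= 152.59 × 1.098144 / 1.063849 = 152.59 × 1.032237
F = 157.51 JPY per USD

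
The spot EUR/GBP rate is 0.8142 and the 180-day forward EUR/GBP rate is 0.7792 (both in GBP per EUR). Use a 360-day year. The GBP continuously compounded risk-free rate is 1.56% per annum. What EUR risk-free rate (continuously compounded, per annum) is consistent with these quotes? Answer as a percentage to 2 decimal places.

10.35%

F = S·e^((r_GBP − r_EUR)T) ⇒ r_EUR = r_GBP − ln(F/S)/T
ln(0.7792/0.8142) = -0.043938; /(180/360) = -0.087876
r_EUR = 0.0156 + 0.087876 = 0.103476
r_EUR = 10.35%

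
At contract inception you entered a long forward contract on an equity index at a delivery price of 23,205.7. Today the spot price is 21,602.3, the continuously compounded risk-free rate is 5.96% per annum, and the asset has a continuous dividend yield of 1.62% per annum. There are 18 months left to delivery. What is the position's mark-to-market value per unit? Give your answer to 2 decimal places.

-137.45

Current fair forward for the remaining 18 months: F = S·e^((r − q)·T), (r − q) = 0.0596 − 0.0162 = 0.0434
F = 21602.3 · e^(0.0434 × 18/12) = 21602.3 × 1.06726575 = 23055.3949
Value of long forward = (F − K)·e^(−rT) = (23055.3949 − 23205.7) · e^(−0.0596·18/12)
= -150.3051 × 0.91447971 = -137.45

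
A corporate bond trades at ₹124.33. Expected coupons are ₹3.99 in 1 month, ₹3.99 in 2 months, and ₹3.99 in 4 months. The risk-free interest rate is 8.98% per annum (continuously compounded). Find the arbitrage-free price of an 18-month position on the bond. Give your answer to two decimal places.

₹128.80

PV(coupons) I = 3.99·e^(−0.0898·1/12) + 3.99·e^(−0.0898·2/12) + 3.99·e^(−0.0898·4/12)
I = 3.9603 + 3.9307 + 3.8723 = 11.7633
F = (S − I)·e^(rT) = (124.33 − 11.7633) · e^(0.0898·18/12)
= 112.5667 · e^0.134700 = 112.5667 × 1.144193 = ₹128.80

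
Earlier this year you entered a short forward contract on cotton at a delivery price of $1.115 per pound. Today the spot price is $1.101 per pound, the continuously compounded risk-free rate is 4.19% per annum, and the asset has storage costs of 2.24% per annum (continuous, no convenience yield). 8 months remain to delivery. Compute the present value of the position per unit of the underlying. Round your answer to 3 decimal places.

-$0.033 per pound

Current fair forward for the remaining 8 months: F = S·e^((r + u)·T), (r + u) = 0.0419 + 0.0224 = 0.0643
F = 1.101 · e^(0.0643 × 8/12) = 1.101 × 1.043799 = 1.1492
Value of long forward = (F − K)·e^(−rT) = (1.1492 − 1.115) · e^(−0.0419·8/12)
= 0.0342 × 0.972453 = 0.033
Short position value = −(long value) = -$0.033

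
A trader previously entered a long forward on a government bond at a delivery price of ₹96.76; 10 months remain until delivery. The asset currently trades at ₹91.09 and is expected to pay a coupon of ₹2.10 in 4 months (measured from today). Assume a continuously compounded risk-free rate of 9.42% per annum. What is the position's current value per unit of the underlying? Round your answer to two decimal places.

-₹0.40

PV(remaining coupons) I = 2.10·e^(−0.0942·4/12) = 2.0351
Current forward F = (S − I)·e^(rT) = (91.09 − 2.0351)·e^(0.0942·10/12) = 89.0549 × 1.081663 = 96.3274
Value (long) = (F − K)·e^(−rT) = (96.3274 − 96.76) × 0.924502 = -0.3999
Value = -₹0.40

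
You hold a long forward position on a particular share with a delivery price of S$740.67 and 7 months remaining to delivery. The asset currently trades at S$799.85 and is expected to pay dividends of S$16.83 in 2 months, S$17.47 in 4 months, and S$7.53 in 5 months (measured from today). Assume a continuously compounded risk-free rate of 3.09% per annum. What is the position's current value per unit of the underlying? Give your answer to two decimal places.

S$30.94

PV(remaining dividends) I = 16.83·e^(−0.0309·2/12) + 17.47·e^(−0.0309·4/12) + 7.53·e^(−0.0309·5/12) = 41.4682
Current forward F = (S − I)·e^(rT) = (799.85 − 41.4682)·e^(0.0309·7/12) = 758.3818 × 1.018188 = 772.1752
Value (long) = (F − K)·e^(−rT) = (772.1752 − 740.67) × 0.982136 = 30.9424
Value = S$30.94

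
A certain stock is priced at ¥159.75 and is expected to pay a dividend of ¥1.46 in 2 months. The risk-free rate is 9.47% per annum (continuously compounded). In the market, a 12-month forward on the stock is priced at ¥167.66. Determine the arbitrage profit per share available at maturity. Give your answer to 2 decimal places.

PV(dividends) I = 1.46·e^(−0.0947·2/12) = 1.4371
Fair forward F* = (S − I)·e^(rT) = (159.75 − 1.4371)·e^0.094700 = 158.3129 × 1.099329 = 174.0380
Market ¥167.66 < fair 174.0380: forward underpriced → reverse cash-and-carry (short the stock, invest proceeds at r, pay the dividends, go long the forward).
Profit at T = |F_mkt − F*| = |167.66 − 174.0380| = ¥6.38 per share

¥6.38 per share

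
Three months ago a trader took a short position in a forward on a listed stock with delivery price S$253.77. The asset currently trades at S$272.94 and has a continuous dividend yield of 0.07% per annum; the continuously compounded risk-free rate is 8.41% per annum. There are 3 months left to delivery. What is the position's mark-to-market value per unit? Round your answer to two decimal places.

-S$24.40

Current fair forward for the remaining 3 months: F = S·e^((r − q)·T), (r − q) = 0.0841 − 0.0007 = 0.0834
F = 272.94 · e^(0.0834 × 3/12) = 272.94 × 1.021069 = 278.6906
Value of long forward = (F − K)·e^(−rT) = (278.6906 − 253.77) · e^(−0.0841·3/12)
= 24.9206 × 0.979194 = 24.40
Short position value = −(long value) = -S$24.40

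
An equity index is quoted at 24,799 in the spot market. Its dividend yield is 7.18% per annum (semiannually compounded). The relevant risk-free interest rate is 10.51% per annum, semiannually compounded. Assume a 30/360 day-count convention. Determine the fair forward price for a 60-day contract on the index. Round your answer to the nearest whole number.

F = S · (1+r/2)^(2T) / (1+q/2)^(2T)
= 24799 × 1.017218 / 1.011826 = 24799 × 1.005329
F = 24,931

24,931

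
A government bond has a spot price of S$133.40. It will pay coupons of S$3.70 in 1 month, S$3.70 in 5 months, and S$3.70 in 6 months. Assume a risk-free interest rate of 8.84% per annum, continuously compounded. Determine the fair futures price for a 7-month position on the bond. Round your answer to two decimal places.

PV(coupons) I = 3.70·e^(−0.0884·1/12) + 3.70·e^(−0.0884·5/12) + 3.70·e^(−0.0884·6/12)
I = 3.6728 + 3.5662 + 3.5400 = 10.7790
F = (S − I)·e^(rT) = (133.40 − 10.7790) · e^(0.0884·7/12)
= 122.6210 · e^0.051567 = 122.6210 × 1.052920 = S$129.11

S$129.11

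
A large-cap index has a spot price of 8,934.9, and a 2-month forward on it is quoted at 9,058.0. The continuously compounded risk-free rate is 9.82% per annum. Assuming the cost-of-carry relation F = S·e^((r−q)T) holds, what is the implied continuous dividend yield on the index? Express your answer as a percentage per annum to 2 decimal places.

1.61%

From F = S·e^((r−q)T): (r − q) = ln(F/S)/T
ln(9058.0/8934.9) = ln(1.013777) = 0.013683
(r − q) = 0.013683 / (2/12) = 0.082098
q = r − ln(F/S)/T = 0.0982 − 0.082098 = 0.016102
q = 1.61%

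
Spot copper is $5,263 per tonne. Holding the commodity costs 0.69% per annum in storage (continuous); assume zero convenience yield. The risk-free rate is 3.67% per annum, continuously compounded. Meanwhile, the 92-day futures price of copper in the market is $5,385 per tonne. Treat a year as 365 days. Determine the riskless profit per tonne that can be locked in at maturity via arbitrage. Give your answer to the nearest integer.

Fair futures: F* = S·e^(carry·T), with carry = (r + u) = 0.0367 + 0.0069 = 0.0436
F* = 5263 · e^(0.0436 × 92/365) = 5263 · e^0.010990 = 5263 × 1.011051 = $5321.1614
Market $5385 > fair $5321.1614: forward overpriced → cash-and-carry (buy spot, short the forward).
At maturity, profit = |F_mkt − F*| = |5385 − 5321.1614| = $64 per tonne

$64 per tonne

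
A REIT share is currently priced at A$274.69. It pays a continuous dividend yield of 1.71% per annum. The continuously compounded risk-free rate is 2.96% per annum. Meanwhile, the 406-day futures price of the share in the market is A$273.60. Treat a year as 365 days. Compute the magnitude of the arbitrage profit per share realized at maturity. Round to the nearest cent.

A$4.94 per share

Fair futures: F* = S·e^(carry·T), with carry = (r − q) = 0.0296 − 0.0171 = 0.0125
F* = 274.69 · e^(0.0125 × 406/365) = 274.69 · e^0.013904 = 274.69 × 1.014001 = A$278.5359
Market A$273.60 < fair A$278.5359: forward underpriced → reverse cash-and-carry (short spot, go long the forward).
At maturity, profit = |F_mkt − F*| = |273.60 − 278.5359| = A$4.94 per share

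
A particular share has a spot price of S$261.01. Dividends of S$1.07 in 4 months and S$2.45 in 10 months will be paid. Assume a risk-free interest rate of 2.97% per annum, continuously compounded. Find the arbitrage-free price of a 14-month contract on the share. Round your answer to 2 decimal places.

PV(dividends) I = 1.07·e^(−0.0297·4/12) + 2.45·e^(−0.0297·10/12)
I = 1.0595 + 2.3901 = 3.4496
F = (S − I)·e^(rT) = (261.01 − 3.4496) · e^(0.0297·14/12)
= 257.5604 · e^0.034650 = 257.5604 × 1.035257 = S$266.64

S$266.64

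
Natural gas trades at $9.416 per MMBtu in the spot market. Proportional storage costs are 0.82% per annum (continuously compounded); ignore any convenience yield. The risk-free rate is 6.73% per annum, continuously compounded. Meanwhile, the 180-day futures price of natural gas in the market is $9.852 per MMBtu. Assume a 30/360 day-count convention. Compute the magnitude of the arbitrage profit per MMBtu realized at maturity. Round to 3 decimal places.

$0.074 per MMBtu

Fair futures: F* = S·e^(carry·T), with carry = (r + u) = 0.0673 + 0.0082 = 0.0755
F* = 9.416 · e^(0.0755 × 180/360) = 9.416 · e^0.037750 = 9.416 × 1.038472 = $9.7783
Market $9.852 > fair $9.7783: forward overpriced → cash-and-carry (buy spot, short the forward).
At maturity, profit = |F_mkt − F*| = |9.852 − 9.7783| = $0.074 per MMBtu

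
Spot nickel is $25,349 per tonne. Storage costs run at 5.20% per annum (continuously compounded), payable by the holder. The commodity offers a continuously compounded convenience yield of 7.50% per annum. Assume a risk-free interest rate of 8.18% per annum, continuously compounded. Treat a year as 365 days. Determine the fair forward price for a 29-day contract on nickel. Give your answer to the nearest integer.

$25,468 per tonne

Net carry = r + u − y = 0.0818 + 0.0520 − 0.0750 = 0.0588
F = S·e^((r+u−y)T) = 25349 · e^(0.0588 × 29/365) = 25349 · e^0.004672
= 25349 × 1.004683 = $25,468 per tonne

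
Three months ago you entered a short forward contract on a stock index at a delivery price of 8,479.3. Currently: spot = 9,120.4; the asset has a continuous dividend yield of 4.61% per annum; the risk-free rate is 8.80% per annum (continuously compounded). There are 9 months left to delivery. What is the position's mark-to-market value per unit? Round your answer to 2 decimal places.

Current fair forward for the remaining 9 months: F = S·e^((r − q)·T), (r − q) = 0.0880 − 0.0461 = 0.0419
F = 9120.4 · e^(0.0419 × 9/12) = 9120.4 × 1.03192398 = 9411.5595
Value of long forward = (F − K)·e^(−rT) = (9411.5595 − 8479.3) · e^(−0.0880·9/12)
= 932.2595 × 0.93613086 = 872.72
Short position value = −(long value) = -872.72

-872.72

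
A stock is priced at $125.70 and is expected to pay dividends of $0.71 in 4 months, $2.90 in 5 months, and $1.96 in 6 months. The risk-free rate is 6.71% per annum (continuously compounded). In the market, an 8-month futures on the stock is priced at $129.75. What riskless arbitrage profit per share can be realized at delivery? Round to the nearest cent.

PV(dividends) I = 0.71·e^(−0.0671·4/12) + 2.90·e^(−0.0671·5/12) + 1.96·e^(−0.0671·6/12) = 5.4097
Fair futures F* = (S − I)·e^(rT) = (125.70 − 5.4097)·e^0.044733 = 120.2903 × 1.045749 = 125.7935
Market $129.75 > fair 125.7935: forward overpriced → cash-and-carry (borrow at r, buy the stock and collect the dividends, short the forward).
Profit at T = |F_mkt − F*| = |129.75 − 125.7935| = $3.96 per share

$3.96 per share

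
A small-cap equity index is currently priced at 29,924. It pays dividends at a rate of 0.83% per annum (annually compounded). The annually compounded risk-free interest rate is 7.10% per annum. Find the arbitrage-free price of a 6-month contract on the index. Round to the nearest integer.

F = S · (1+r)^T / (1+q)^T
= 29924 × 1.034891 / 1.004141 = 29924 × 1.030623
F = 30,840

30,840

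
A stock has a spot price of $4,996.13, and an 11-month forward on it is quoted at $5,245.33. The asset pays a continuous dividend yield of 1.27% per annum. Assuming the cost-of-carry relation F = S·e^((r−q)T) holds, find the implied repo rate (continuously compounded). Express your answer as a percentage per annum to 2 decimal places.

From F = S·e^((r−q)T): (r − q) = ln(F/S)/T
ln(5245.33/4996.13) = ln(1.049879) = 0.048675
(r − q) = 0.048675 / (11/12) = 0.053100
r = ln(F/S)/T + q = 0.053100 + 0.0127 = 0.065800
r = 6.58%

6.58%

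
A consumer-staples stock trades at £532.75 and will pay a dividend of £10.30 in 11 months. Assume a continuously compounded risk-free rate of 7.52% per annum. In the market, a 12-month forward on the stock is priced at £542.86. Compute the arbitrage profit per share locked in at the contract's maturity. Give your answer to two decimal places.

£21.13 per share

PV(dividends) I = 10.30·e^(−0.0752·11/12) = 9.6139
Fair forward F* = (S − I)·e^(rT) = (532.75 − 9.6139)·e^0.075200 = 523.1361 × 1.078100 = 563.9930
Market £542.86 < fair 563.9930: forward underpriced → reverse cash-and-carry (short the stock, invest proceeds at r, pay the dividends, go long the forward).
Profit at T = |F_mkt − F*| = |542.86 − 563.9930| = £21.13 per share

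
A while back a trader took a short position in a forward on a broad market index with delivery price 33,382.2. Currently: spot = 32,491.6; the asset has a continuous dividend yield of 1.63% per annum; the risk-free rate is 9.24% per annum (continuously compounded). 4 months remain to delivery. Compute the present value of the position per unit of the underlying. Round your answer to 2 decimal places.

54.16

Current fair forward for the remaining 4 months: F = S·e^((r − q)·T), (r − q) = 0.0924 − 0.0163 = 0.0761
F = 32491.6 · e^(0.0761 × 4/12) = 32491.6 × 1.02569114 = 33326.3462
Value of long forward = (F − K)·e^(−rT) = (33326.3462 − 33382.2) · e^(−0.0924·4/12)
= -55.8538 × 0.96966949 = -54.16
Short position value = −(long value) = 54.16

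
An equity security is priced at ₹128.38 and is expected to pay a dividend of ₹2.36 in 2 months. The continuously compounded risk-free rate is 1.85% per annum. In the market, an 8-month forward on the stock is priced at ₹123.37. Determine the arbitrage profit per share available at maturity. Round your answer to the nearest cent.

PV(dividends) I = 2.36·e^(−0.0185·2/12) = 2.3527
Fair forward F* = (S − I)·e^(rT) = (128.38 − 2.3527)·e^0.012333 = 126.0273 × 1.012409 = 127.5912
Market ₹123.37 < fair 127.5912: forward underpriced → reverse cash-and-carry (short the stock, invest proceeds at r, pay the dividends, go long the forward).
Profit at T = |F_mkt − F*| = |123.37 − 127.5912| = ₹4.22 per share

₹4.22 per share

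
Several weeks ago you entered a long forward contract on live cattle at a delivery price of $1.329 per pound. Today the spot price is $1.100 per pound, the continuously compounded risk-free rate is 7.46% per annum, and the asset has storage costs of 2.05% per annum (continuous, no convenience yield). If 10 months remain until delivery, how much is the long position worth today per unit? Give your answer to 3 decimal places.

-$0.130 per pound

Current fair forward for the remaining 10 months: F = S·e^((r + u)·T), (r + u) = 0.0746 + 0.0205 = 0.0951
F = 1.100 · e^(0.0951 × 10/12) = 1.100 × 1.082475 = 1.1907
Value of long forward = (F − K)·e^(−rT) = (1.1907 − 1.329) · e^(−0.0746·10/12)
= -0.1383 × 0.939726 = -0.130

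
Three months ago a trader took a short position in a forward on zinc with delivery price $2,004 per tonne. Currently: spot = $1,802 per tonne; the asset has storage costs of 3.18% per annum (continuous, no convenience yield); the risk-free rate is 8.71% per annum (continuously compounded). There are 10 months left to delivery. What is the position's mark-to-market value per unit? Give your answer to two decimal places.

$13.31 per tonne

Current fair forward for the remaining 10 months: F = S·e^((r + u)·T), (r + u) = 0.0871 + 0.0318 = 0.1189
F = 1802 · e^(0.1189 × 10/12) = 1802 × 1.10415831 = 1989.6933
Value of long forward = (F − K)·e^(−rT) = (1989.6933 − 2004) · e^(−0.0871·10/12)
= -14.3067 × 0.92998824 = -13.31
Short position value = −(long value) = $13.31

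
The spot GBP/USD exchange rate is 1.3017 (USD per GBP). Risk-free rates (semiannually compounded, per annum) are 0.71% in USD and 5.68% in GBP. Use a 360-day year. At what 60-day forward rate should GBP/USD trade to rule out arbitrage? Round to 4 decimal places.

1.2911

By covered interest parity, F = S · (1+r_USD/2)^(2T) / (1+r_GBP/2)^(2T)
= 1.3017 × 1.001182 / 1.009378 = 1.3017 × 0.991880
F = 1.2911 USD per GBP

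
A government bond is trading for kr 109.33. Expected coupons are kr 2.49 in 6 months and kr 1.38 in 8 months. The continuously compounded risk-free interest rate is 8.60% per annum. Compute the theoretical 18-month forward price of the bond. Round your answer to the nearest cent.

PV(coupons) I = 2.49·e^(−0.0860·6/12) + 1.38·e^(−0.0860·8/12)
I = 2.3852 + 1.3031 = 3.6883
F = (S − I)·e^(rT) = (109.33 − 3.6883) · e^(0.0860·18/12)
= 105.6417 · e^0.129000 = 105.6417 × 1.137690 = kr 120.19

kr 120.19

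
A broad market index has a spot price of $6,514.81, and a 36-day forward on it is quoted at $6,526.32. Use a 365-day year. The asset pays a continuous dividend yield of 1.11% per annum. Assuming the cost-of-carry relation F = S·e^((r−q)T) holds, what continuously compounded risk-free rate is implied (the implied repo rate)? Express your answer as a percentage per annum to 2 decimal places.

2.90%

From F = S·e^((r−q)T): (r − q) = ln(F/S)/T
ln(6526.32/6514.81) = ln(1.001767) = 0.001765
(r − q) = 0.001765 / (36/365) = 0.017895
r = ln(F/S)/T + q = 0.017895 + 0.0111 = 0.028995
r = 2.90%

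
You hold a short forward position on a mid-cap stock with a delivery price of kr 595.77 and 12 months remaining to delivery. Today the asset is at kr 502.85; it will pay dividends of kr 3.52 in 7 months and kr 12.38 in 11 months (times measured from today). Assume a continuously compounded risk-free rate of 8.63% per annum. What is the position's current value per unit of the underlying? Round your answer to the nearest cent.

kr 58.45

PV(remaining dividends) I = 3.52·e^(−0.0863·7/12) + 12.38·e^(−0.0863·11/12) = 14.7856
Current forward F = (S − I)·e^(rT) = (502.85 − 14.7856)·e^(0.0863·12/12) = 488.0644 × 1.090133 = 532.0551
Value (long) = (F − K)·e^(−rT) = (532.0551 − 595.77) × 0.917319 = -58.4469
Short position value = −(long value) = kr 58.45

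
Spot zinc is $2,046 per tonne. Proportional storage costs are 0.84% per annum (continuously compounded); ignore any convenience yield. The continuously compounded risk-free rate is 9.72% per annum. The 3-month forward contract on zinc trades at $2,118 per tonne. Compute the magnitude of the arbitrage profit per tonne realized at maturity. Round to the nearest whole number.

$17 per tonne

Fair forward: F* = S·e^(carry·T), with carry = (r + u) = 0.0972 + 0.0084 = 0.1056
F* = 2046 · e^(0.1056 × 3/12) = 2046 · e^0.026400 = 2046 × 1.026752 = $2100.7346
Market $2118 > fair $2100.7346: forward overpriced → cash-and-carry (buy spot, short the forward).
At maturity, profit = |F_mkt − F*| = |2118 − 2100.7346| = $17 per tonne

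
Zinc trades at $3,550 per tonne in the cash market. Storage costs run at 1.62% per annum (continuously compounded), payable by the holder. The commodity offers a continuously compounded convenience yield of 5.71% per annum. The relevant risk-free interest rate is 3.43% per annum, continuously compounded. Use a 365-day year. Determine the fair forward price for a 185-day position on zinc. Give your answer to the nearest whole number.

Net carry = r + u − y = 0.0343 + 0.0162 − 0.0571 = -0.0066
F = S·e^((r+u−y)T) = 3550 · e^(-0.0066 × 185/365) = 3550 · e^-0.003345
= 3550 × 0.996661 = $3,538 per tonne

$3,538 per tonne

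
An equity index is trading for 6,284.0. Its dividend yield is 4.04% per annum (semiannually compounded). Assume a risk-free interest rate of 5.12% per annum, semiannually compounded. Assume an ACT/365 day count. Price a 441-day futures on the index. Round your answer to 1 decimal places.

6,364.7

F = S · (1+r/2)^(2T) / (1+q/2)^(2T)
= 6284.0 × 1.062986 / 1.049512 = 6284.0 × 1.012838
F = 6,364.7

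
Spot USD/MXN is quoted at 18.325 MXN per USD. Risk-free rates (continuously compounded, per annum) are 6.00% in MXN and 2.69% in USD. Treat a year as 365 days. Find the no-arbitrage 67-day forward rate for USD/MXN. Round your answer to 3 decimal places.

18.437

F = S·e^((r_MXN − r_USD)T) = 18.325 · e^((0.0600 − 0.0269) × 67/365)
= 18.325 · e^0.006076 = 18.325 × 1.006094
F = 18.437 MXN per USD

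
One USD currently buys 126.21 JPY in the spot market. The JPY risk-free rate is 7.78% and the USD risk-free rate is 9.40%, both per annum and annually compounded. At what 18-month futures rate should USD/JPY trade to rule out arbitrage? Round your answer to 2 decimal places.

123.42

By covered interest parity, F = S · (1+r_JPY)^T / (1+r_USD)^T
= 126.21 × 1.118941 / 1.144263 = 126.21 × 0.977870
F = 123.42 JPY per USD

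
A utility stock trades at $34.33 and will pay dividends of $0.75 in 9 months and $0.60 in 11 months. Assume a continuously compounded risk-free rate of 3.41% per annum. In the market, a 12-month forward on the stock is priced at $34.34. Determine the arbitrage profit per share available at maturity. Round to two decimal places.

$0.18 per share

PV(dividends) I = 0.75·e^(−0.0341·9/12) + 0.60·e^(−0.0341·11/12) = 1.3126
Fair forward F* = (S − I)·e^(rT) = (34.33 − 1.3126)·e^0.034100 = 33.0174 × 1.034688 = 34.1627
Market $34.34 > fair 34.1627: forward overpriced → cash-and-carry (borrow at r, buy the stock and collect the dividends, short the forward).
Profit at T = |F_mkt − F*| = |34.34 − 34.1627| = $0.18 per share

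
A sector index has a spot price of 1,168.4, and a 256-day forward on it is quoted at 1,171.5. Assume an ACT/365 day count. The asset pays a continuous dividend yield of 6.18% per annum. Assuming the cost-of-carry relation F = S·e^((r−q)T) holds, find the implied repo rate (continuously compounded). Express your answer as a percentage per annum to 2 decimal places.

6.56%

From F = S·e^((r−q)T): (r − q) = ln(F/S)/T
ln(1171.5/1168.4) = ln(1.002653) = 0.002649
(r − q) = 0.002649 / (256/365) = 0.003777
r = ln(F/S)/T + q = 0.003777 + 0.0618 = 0.065577
r = 6.56%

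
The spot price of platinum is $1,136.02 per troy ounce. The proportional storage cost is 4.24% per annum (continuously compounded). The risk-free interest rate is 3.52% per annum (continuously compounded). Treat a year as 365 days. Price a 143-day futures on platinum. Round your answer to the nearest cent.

$1,171.09 per troy ounce

Net carry = r + u − y = 0.0352 + 0.0424 − 0.0000 = 0.0776
F = S·e^((r+u−y)T) = 1136.02 · e^(0.0776 × 143/365) = 1136.02 · e^0.03040219
= 1136.02 × 1.03086906 = $1,171.09 per troy ounce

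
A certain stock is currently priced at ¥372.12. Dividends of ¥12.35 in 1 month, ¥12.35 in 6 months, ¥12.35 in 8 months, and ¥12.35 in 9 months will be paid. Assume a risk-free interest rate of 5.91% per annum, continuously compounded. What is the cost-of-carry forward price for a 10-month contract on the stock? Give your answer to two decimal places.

PV(dividends) I = 12.35·e^(−0.0591·1/12) + 12.35·e^(−0.0591·6/12) + 12.35·e^(−0.0591·8/12) + 12.35·e^(−0.0591·9/12)
I = 12.2893 + 11.9904 + 11.8729 + 11.8145 = 47.9671
F = (S − I)·e^(rT) = (372.12 − 47.9671) · e^(0.0591·10/12)
= 324.1529 · e^0.049250 = 324.1529 × 1.050483 = ¥340.52

¥340.52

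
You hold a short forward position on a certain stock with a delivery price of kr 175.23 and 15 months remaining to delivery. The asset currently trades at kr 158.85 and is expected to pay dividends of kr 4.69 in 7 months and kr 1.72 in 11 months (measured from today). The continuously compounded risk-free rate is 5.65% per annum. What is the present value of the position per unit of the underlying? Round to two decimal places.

kr 10.60

PV(remaining dividends) I = 4.69·e^(−0.0565·7/12) + 1.72·e^(−0.0565·11/12) = 6.1711
Current forward F = (S − I)·e^(rT) = (158.85 − 6.1711)·e^(0.0565·15/12) = 152.6789 × 1.073179 = 163.8518
Value (long) = (F − K)·e^(−rT) = (163.8518 − 175.23) × 0.931811 = -10.6023
Short position value = −(long value) = kr 10.60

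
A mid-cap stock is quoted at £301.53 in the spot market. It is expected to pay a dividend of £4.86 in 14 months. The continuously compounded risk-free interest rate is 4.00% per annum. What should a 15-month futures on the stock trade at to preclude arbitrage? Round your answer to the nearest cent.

PV(dividends) I = 4.86·e^(−0.0400·14/12)
I = 4.6384
F = (S − I)·e^(rT) = (301.53 − 4.6384) · e^(0.0400·15/12)
= 296.8916 · e^0.050000 = 296.8916 × 1.051271 = £312.11

£312.11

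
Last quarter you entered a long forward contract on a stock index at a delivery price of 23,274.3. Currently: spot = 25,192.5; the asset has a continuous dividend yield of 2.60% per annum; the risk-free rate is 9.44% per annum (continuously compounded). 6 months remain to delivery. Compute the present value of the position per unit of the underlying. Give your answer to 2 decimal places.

Current fair forward for the remaining 6 months: F = S·e^((r − q)·T), (r − q) = 0.0944 − 0.0260 = 0.0684
F = 25192.5 · e^(0.0684 × 6/12) = 25192.5 × 1.03479154 = 26068.9859
Value of long forward = (F − K)·e^(−rT) = (26068.9859 − 23274.3) · e^(−0.0944·6/12)
= 2794.6859 × 0.95389660 = 2665.84

2665.84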